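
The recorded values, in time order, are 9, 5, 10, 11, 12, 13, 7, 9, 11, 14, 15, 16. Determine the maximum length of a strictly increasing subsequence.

Track the smallest tail for each achievable length (strict):
9 → extends → [9]
5 → replaces 9 → [5]
10 → extends → [5, 10]
11 → extends → [5, 10, 11]
12 → extends → [5, 10, 11, 12]
13 → extends → [5, 10, 11, 12, 13]
7 → replaces 10 → [5, 7, 11, 12, 13]
9 → replaces 11 → [5, 7, 9, 12, 13]
11 → replaces 12 → [5, 7, 9, 11, 13]
14 → extends → [5, 7, 9, 11, 13, 14]
15 → extends → [5, 7, 9, 11, 13, 14, 15]
16 → extends → [5, 7, 9, 11, 13, 14, 15, 16]
Eight tails, so the longest strictly increasing subsequence has length 8 (e.g. 9, 10, 11, 12, 13, 14, 15, 16).

8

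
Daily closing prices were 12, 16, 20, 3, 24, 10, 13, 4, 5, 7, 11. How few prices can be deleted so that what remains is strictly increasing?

6

Fewest deletions = n − (longest strictly increasing subsequence).
i:      1  2  3  4  5  6  7  8  9 10 11
a[i]:  12 16 20  3 24 10 13  4  5  7 11
dp:     1  2  3  1  4  2  3  2  3  4  5
max dp = 5, so deletions = 11 − 5 = 6.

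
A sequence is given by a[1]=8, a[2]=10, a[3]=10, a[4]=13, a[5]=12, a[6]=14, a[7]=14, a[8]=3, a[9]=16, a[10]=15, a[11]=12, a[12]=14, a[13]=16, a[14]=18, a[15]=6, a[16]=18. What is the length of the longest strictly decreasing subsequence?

Negate each value so 'decreasing' becomes 'increasing', then run patience tails on the negated sequence:
-8 → extends → [-8]
-10 → replaces -8 → [-10]
-10 → already a tail → [-10]
-13 → replaces -10 → [-13]
-12 → extends → [-13, -12]
-14 → replaces -13 → [-14, -12]
-14 → already a tail → [-14, -12]
-3 → extends → [-14, -12, -3]
-16 → replaces -14 → [-16, -12, -3]
-15 → replaces -12 → [-16, -15, -3]
-12 → replaces -3 → [-16, -15, -12]
-14 → replaces -12 → [-16, -15, -14]
-16 → already a tail → [-16, -15, -14]
-18 → replaces -16 → [-18, -15, -14]
-6 → extends → [-18, -15, -14, -6]
-18 → already a tail → [-18, -15, -14, -6]
Four tails, so the longest strictly decreasing subsequence of the original has length 4.

4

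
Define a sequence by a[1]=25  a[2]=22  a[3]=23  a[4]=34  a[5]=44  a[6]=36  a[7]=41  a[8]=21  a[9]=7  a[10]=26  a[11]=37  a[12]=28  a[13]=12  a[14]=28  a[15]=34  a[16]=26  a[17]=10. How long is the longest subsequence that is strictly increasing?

5

Track the smallest tail for each achievable length (strict):
25 → extends → [25]
22 → replaces 25 → [22]
23 → extends → [22, 23]
34 → extends → [22, 23, 34]
44 → extends → [22, 23, 34, 44]
36 → replaces 44 → [22, 23, 34, 36]
41 → extends → [22, 23, 34, 36, 41]
21 → replaces 22 → [21, 23, 34, 36, 41]
7 → replaces 21 → [7, 23, 34, 36, 41]
26 → replaces 34 → [7, 23, 26, 36, 41]
37 → replaces 41 → [7, 23, 26, 36, 37]
28 → replaces 36 → [7, 23, 26, 28, 37]
12 → replaces 23 → [7, 12, 26, 28, 37]
28 → already a tail → [7, 12, 26, 28, 37]
34 → replaces 37 → [7, 12, 26, 28, 34]
26 → already a tail → [7, 12, 26, 28, 34]
10 → replaces 12 → [7, 10, 26, 28, 34]
Five tails, so the longest strictly increasing subsequence has length 5 (e.g. 22, 23, 34, 36, 41).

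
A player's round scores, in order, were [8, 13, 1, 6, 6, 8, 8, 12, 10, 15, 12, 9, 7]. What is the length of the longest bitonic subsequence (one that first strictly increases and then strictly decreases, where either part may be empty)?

inc[i] = longest strictly increasing subsequence ending at i; dec[i] = longest strictly decreasing subsequence starting at i:
i:      1  2  3  4  5  6  7  8  9 10 11 12 13
a[i]:   8 13  1  6  6  8  8 12 10 15 12  9  7
inc:    1  2  1  2  2  3  3  4  4  5  5  4  3
dec:    2  5  1  1  1  2  2  4  3  4  3  2  1
Best peak at i=10 (value 15): inc=5, dec=4, length 5+4−1 = 8.

8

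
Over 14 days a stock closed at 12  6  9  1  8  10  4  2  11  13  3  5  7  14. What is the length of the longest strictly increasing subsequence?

6

Track the smallest tail for each achievable length (strict):
12 → extends → [12]
6 → replaces 12 → [6]
9 → extends → [6, 9]
1 → replaces 6 → [1, 9]
8 → replaces 9 → [1, 8]
10 → extends → [1, 8, 10]
4 → replaces 8 → [1, 4, 10]
2 → replaces 4 → [1, 2, 10]
11 → extends → [1, 2, 10, 11]
13 → extends → [1, 2, 10, 11, 13]
3 → replaces 10 → [1, 2, 3, 11, 13]
5 → replaces 11 → [1, 2, 3, 5, 13]
7 → replaces 13 → [1, 2, 3, 5, 7]
14 → extends → [1, 2, 3, 5, 7, 14]
Six tails, so the longest strictly increasing subsequence has length 6 (e.g. 6, 9, 10, 11, 13, 14).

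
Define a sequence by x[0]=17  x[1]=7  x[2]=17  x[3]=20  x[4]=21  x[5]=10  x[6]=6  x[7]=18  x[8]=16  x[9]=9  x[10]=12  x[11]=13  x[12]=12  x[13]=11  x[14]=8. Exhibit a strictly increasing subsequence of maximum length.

Patience tails give the LIS length; then backtrack through the dp parents:
17 → extends → [17]
7 → replaces 17 → [7]
17 → extends → [7, 17]
20 → extends → [7, 17, 20]
21 → extends → [7, 17, 20, 21]
10 → replaces 17 → [7, 10, 20, 21]
6 → replaces 7 → [6, 10, 20, 21]
18 → replaces 20 → [6, 10, 18, 21]
16 → replaces 18 → [6, 10, 16, 21]
9 → replaces 10 → [6, 9, 16, 21]
12 → replaces 16 → [6, 9, 12, 21]
13 → replaces 21 → [6, 9, 12, 13]
12 → already a tail → [6, 9, 12, 13]
11 → replaces 12 → [6, 9, 11, 13]
8 → replaces 9 → [6, 8, 11, 13]
Length 4; one witness is 7, 17, 20, 21.

7, 17, 20, 21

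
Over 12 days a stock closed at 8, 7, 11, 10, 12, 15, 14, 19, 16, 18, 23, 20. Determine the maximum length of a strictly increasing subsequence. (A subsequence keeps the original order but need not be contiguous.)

7

Track the smallest tail for each achievable length (strict):
8 → extends → [8]
7 → replaces 8 → [7]
11 → extends → [7, 11]
10 → replaces 11 → [7, 10]
12 → extends → [7, 10, 12]
15 → extends → [7, 10, 12, 15]
14 → replaces 15 → [7, 10, 12, 14]
19 → extends → [7, 10, 12, 14, 19]
16 → replaces 19 → [7, 10, 12, 14, 16]
18 → extends → [7, 10, 12, 14, 16, 18]
23 → extends → [7, 10, 12, 14, 16, 18, 23]
20 → replaces 23 → [7, 10, 12, 14, 16, 18, 20]
Seven tails, so the longest strictly increasing subsequence has length 7 (e.g. 8, 11, 12, 15, 16, 18, 23).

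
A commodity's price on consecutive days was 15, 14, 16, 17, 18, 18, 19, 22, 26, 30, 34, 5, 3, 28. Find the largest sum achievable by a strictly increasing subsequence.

197

Let S[i] be the best sum of a strictly increasing subsequence ending at i:
i:       1   2   3   4   5   6   7   8   9  10  11  12  13  14
a[i]:   15  14  16  17  18  18  19  22  26  30  34   5   3  28
S:      15  14  31  48  66  66  85 107 133 163 197   5   3 161
Maximum is 197 (e.g. 15 + 16 + 17 + 18 + 19 + 22 + 26 + 30 + 34).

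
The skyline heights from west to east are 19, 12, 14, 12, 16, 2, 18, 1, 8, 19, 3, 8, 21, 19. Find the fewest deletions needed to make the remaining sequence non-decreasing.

8

Fewest deletions = n − (longest non-decreasing subsequence).
Patience tails:
19 → extends → [19]
12 → replaces 19 → [12]
14 → extends → [12, 14]
12 → replaces 14 → [12, 12]
16 → extends → [12, 12, 16]
2 → replaces 12 → [2, 12, 16]
18 → extends → [2, 12, 16, 18]
1 → replaces 2 → [1, 12, 16, 18]
8 → replaces 12 → [1, 8, 16, 18]
19 → extends → [1, 8, 16, 18, 19]
3 → replaces 8 → [1, 3, 16, 18, 19]
8 → replaces 16 → [1, 3, 8, 18, 19]
21 → extends → [1, 3, 8, 18, 19, 21]
19 → replaces 21 → [1, 3, 8, 18, 19, 19]
Longest non-decreasing subsequence has length 6, so deletions = 14 − 6 = 8.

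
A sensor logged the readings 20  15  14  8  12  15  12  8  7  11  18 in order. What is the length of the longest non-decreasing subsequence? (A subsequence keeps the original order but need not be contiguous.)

Track the smallest tail for each achievable length (allowing ties):
20 → extends → [20]
15 → replaces 20 → [15]
14 → replaces 15 → [14]
8 → replaces 14 → [8]
12 → extends → [8, 12]
15 → extends → [8, 12, 15]
12 → replaces 15 → [8, 12, 12]
8 → replaces 12 → [8, 8, 12]
7 → replaces 8 → [7, 8, 12]
11 → replaces 12 → [7, 8, 11]
18 → extends → [7, 8, 11, 18]
Four tails, so the longest non-decreasing subsequence has length 4 (e.g. 8, 12, 15, 18).

4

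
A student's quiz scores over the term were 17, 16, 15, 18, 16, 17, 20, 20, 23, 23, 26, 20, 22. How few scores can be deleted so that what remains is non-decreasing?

Fewest deletions = n − (longest non-decreasing subsequence).
i:      1  2  3  4  5  6  7  8  9 10 11 12 13
a[i]:  17 16 15 18 16 17 20 20 23 23 26 20 22
dp:     1  1  1  2  2  3  4  5  6  7  8  6  7
max dp = 8, so deletions = 13 − 8 = 5.

5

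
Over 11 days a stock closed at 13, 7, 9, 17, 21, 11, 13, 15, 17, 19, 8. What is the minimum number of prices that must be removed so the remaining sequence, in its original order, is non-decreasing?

4

Fewest deletions = n − (longest non-decreasing subsequence).
Patience tails:
13 → extends → [13]
7 → replaces 13 → [7]
9 → extends → [7, 9]
17 → extends → [7, 9, 17]
21 → extends → [7, 9, 17, 21]
11 → replaces 17 → [7, 9, 11, 21]
13 → replaces 21 → [7, 9, 11, 13]
15 → extends → [7, 9, 11, 13, 15]
17 → extends → [7, 9, 11, 13, 15, 17]
19 → extends → [7, 9, 11, 13, 15, 17, 19]
8 → replaces 9 → [7, 8, 11, 13, 15, 17, 19]
Longest non-decreasing subsequence has length 7, so deletions = 11 − 7 = 4.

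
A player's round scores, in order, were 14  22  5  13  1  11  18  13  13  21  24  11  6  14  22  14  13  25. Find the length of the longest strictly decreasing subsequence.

Negate each value so 'decreasing' becomes 'increasing', then run patience tails on the negated sequence:
-14 → extends → [-14]
-22 → replaces -14 → [-22]
-5 → extends → [-22, -5]
-13 → replaces -5 → [-22, -13]
-1 → extends → [-22, -13, -1]
-11 → replaces -1 → [-22, -13, -11]
-18 → replaces -13 → [-22, -18, -11]
-13 → replaces -11 → [-22, -18, -13]
-13 → already a tail → [-22, -18, -13]
-21 → replaces -18 → [-22, -21, -13]
-24 → replaces -22 → [-24, -21, -13]
-11 → extends → [-24, -21, -13, -11]
-6 → extends → [-24, -21, -13, -11, -6]
-14 → replaces -13 → [-24, -21, -14, -11, -6]
-22 → replaces -21 → [-24, -22, -14, -11, -6]
-14 → already a tail → [-24, -22, -14, -11, -6]
-13 → replaces -11 → [-24, -22, -14, -13, -6]
-25 → replaces -24 → [-25, -22, -14, -13, -6]
Five tails, so the longest strictly decreasing subsequence of the original has length 5.

5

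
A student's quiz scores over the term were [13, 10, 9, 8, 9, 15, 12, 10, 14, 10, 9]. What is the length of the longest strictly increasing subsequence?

4

Let dp[i] be the length of the longest such subsequence ending at index i:
i:      1  2  3  4  5  6  7  8  9 10 11
a[i]:  13 10  9  8  9 15 12 10 14 10  9
dp:     1  1  1  1  2  3  3  3  4  3  2
Maximum dp value is 4.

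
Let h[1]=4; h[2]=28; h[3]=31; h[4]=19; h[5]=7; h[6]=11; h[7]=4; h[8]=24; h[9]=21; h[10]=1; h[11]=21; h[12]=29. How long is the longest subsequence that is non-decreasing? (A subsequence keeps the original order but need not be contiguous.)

6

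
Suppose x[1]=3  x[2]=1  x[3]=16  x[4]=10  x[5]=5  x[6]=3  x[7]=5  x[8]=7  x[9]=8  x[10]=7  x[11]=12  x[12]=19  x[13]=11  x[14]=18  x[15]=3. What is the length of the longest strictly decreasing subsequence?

Negate each value so 'decreasing' becomes 'increasing', then run patience tails on the negated sequence:
-3 → extends → [-3]
-1 → extends → [-3, -1]
-16 → replaces -3 → [-16, -1]
-10 → replaces -1 → [-16, -10]
-5 → extends → [-16, -10, -5]
-3 → extends → [-16, -10, -5, -3]
-5 → already a tail → [-16, -10, -5, -3]
-7 → replaces -5 → [-16, -10, -7, -3]
-8 → replaces -7 → [-16, -10, -8, -3]
-7 → replaces -3 → [-16, -10, -8, -7]
-12 → replaces -10 → [-16, -12, -8, -7]
-19 → replaces -16 → [-19, -12, -8, -7]
-11 → replaces -8 → [-19, -12, -11, -7]
-18 → replaces -12 → [-19, -18, -11, -7]
-3 → extends → [-19, -18, -11, -7, -3]
Five tails, so the longest strictly decreasing subsequence of the original has length 5.

5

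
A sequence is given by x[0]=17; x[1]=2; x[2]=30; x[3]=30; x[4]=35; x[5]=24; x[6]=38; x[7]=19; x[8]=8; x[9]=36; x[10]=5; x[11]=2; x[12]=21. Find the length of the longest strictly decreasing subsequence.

6

Let dp[i] be the longest strictly decreasing subsequence ending at i:
i:      0  1  2  3  4  5  6  7  8  9 10 11 12
x[i]:  17  2 30 30 35 24 38 19  8 36  5  2 21
dp:     1  2  1  1  1  2  1  3  4  2  5  6  3
Maximum is 6.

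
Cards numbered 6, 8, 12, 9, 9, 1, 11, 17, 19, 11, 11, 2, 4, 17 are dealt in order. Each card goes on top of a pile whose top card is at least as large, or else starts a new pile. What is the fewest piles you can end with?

6

The minimum number of non-increasing subsequences covering a sequence equals the length of its longest strictly increasing subsequence.
LIS length is 6 (e.g. 6, 8, 9, 11, 17, 19), so 6 piles are needed.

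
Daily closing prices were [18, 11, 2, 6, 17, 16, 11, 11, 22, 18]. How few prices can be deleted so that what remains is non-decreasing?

5

Fewest deletions = n − (longest non-decreasing subsequence).
Patience tails:
18 → extends → [18]
11 → replaces 18 → [11]
2 → replaces 11 → [2]
6 → extends → [2, 6]
17 → extends → [2, 6, 17]
16 → replaces 17 → [2, 6, 16]
11 → replaces 16 → [2, 6, 11]
11 → extends → [2, 6, 11, 11]
22 → extends → [2, 6, 11, 11, 22]
18 → replaces 22 → [2, 6, 11, 11, 18]
Longest non-decreasing subsequence has length 5, so deletions = 10 − 5 = 5.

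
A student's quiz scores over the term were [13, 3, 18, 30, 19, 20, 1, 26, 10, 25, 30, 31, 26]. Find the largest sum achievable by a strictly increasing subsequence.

157

Let S[i] be the best sum of a strictly increasing subsequence ending at i:
i:       1   2   3   4   5   6   7   8   9  10  11  12  13
a[i]:   13   3  18  30  19  20   1  26  10  25  30  31  26
S:      13   3  31  61  50  70   1  96  13  95 126 157 121
Maximum is 157 (e.g. 13 + 18 + 19 + 20 + 26 + 30 + 31).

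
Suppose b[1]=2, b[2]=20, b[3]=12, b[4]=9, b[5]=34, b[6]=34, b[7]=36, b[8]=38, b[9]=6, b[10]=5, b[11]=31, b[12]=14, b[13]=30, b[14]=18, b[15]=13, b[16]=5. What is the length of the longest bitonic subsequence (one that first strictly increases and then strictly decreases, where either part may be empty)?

inc[i] = longest strictly increasing subsequence ending at i; dec[i] = longest strictly decreasing subsequence starting at i:
i:      1  2  3  4  5  6  7  8  9 10 11 12 13 14 15 16
b[i]:   2 20 12  9 34 34 36 38  6  5 31 14 30 18 13  5
inc:    1  2  2  2  3  3  4  5  2  2  3  3  4  4  3  2
dec:    1  5  4  3  6  6  6  6  2  1  5  3  4  3  2  1
Best peak at i=8 (value 38): inc=5, dec=6, length 5+6−1 = 10.

10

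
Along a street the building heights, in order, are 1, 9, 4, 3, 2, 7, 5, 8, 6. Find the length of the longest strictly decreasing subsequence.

4

Let dp[i] be the longest strictly decreasing subsequence ending at i:
i:     1 2 3 4 5 6 7 8 9
a[i]:  1 9 4 3 2 7 5 8 6
dp:    1 1 2 3 4 2 3 2 3
Maximum is 4.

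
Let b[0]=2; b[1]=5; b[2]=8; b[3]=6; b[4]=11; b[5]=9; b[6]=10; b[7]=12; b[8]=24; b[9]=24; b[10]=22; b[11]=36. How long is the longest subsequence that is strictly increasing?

8

Track the smallest tail for each achievable length (strict):
2 → extends → [2]
5 → extends → [2, 5]
8 → extends → [2, 5, 8]
6 → replaces 8 → [2, 5, 6]
11 → extends → [2, 5, 6, 11]
9 → replaces 11 → [2, 5, 6, 9]
10 → extends → [2, 5, 6, 9, 10]
12 → extends → [2, 5, 6, 9, 10, 12]
24 → extends → [2, 5, 6, 9, 10, 12, 24]
24 → already a tail → [2, 5, 6, 9, 10, 12, 24]
22 → replaces 24 → [2, 5, 6, 9, 10, 12, 22]
36 → extends → [2, 5, 6, 9, 10, 12, 22, 36]
Eight tails, so the longest strictly increasing subsequence has length 8 (e.g. 2, 5, 8, 9, 10, 12, 24, 36).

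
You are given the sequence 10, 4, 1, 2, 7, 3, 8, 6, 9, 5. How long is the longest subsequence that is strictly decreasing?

Negate each value so 'decreasing' becomes 'increasing', then run patience tails on the negated sequence:
-10 → extends → [-10]
-4 → extends → [-10, -4]
-1 → extends → [-10, -4, -1]
-2 → replaces -1 → [-10, -4, -2]
-7 → replaces -4 → [-10, -7, -2]
-3 → replaces -2 → [-10, -7, -3]
-8 → replaces -7 → [-10, -8, -3]
-6 → replaces -3 → [-10, -8, -6]
-9 → replaces -8 → [-10, -9, -6]
-5 → extends → [-10, -9, -6, -5]
Four tails, so the longest strictly decreasing subsequence of the original has length 4.

4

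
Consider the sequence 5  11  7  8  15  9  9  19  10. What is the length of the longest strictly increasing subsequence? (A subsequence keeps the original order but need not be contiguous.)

5

Track the smallest tail for each achievable length (strict):
5 → extends → [5]
11 → extends → [5, 11]
7 → replaces 11 → [5, 7]
8 → extends → [5, 7, 8]
15 → extends → [5, 7, 8, 15]
9 → replaces 15 → [5, 7, 8, 9]
9 → already a tail → [5, 7, 8, 9]
19 → extends → [5, 7, 8, 9, 19]
10 → replaces 19 → [5, 7, 8, 9, 10]
Five tails, so the longest strictly increasing subsequence has length 5 (e.g. 5, 7, 8, 15, 19).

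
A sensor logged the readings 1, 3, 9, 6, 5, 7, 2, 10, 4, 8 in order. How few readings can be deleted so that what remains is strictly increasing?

Fewest deletions = n − (longest strictly increasing subsequence).
Patience tails:
1 → extends → [1]
3 → extends → [1, 3]
9 → extends → [1, 3, 9]
6 → replaces 9 → [1, 3, 6]
5 → replaces 6 → [1, 3, 5]
7 → extends → [1, 3, 5, 7]
2 → replaces 3 → [1, 2, 5, 7]
10 → extends → [1, 2, 5, 7, 10]
4 → replaces 5 → [1, 2, 4, 7, 10]
8 → replaces 10 → [1, 2, 4, 7, 8]
Longest strictly increasing subsequence has length 5, so deletions = 10 − 5 = 5.

5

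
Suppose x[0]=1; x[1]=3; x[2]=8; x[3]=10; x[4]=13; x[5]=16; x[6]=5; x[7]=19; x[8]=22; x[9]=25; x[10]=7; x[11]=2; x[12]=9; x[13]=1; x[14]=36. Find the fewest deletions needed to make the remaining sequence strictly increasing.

Fewest deletions = n − (longest strictly increasing subsequence).
i:      0  1  2  3  4  5  6  7  8  9 10 11 12 13 14
x[i]:   1  3  8 10 13 16  5 19 22 25  7  2  9  1 36
dp:     1  2  3  4  5  6  3  7  8  9  4  2  5  1 10
max dp = 10, so deletions = 15 − 10 = 5.

5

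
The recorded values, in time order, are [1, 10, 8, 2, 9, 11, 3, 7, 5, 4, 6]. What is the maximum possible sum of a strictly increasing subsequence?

Let S[i] be the best sum of a strictly increasing subsequence ending at i:
i:      1  2  3  4  5  6  7  8  9 10 11
a[i]:   1 10  8  2  9 11  3  7  5  4  6
S:      1 11  9  3 18 29  6 13 11 10 17
Maximum is 29 (e.g. 1 + 8 + 9 + 11).

29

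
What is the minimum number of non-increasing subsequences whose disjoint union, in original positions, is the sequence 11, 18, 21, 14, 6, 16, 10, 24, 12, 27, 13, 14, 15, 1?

6

The minimum number of non-increasing subsequences covering a sequence equals the length of its longest strictly increasing subsequence.
LIS length is 6 (e.g. 6, 10, 12, 13, 14, 15), so 6 piles are needed.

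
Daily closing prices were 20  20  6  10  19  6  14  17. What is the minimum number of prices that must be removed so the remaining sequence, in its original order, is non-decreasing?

4

Fewest deletions = n − (longest non-decreasing subsequence).
Patience tails:
20 → extends → [20]
20 → extends → [20, 20]
6 → replaces 20 → [6, 20]
10 → replaces 20 → [6, 10]
19 → extends → [6, 10, 19]
6 → replaces 10 → [6, 6, 19]
14 → replaces 19 → [6, 6, 14]
17 → extends → [6, 6, 14, 17]
Longest non-decreasing subsequence has length 4, so deletions = 8 − 4 = 4.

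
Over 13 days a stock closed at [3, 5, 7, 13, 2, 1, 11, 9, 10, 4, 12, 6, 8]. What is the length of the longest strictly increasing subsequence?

Let dp[i] be the length of the longest such subsequence ending at index i:
i:      1  2  3  4  5  6  7  8  9 10 11 12 13
a[i]:   3  5  7 13  2  1 11  9 10  4 12  6  8
dp:     1  2  3  4  1  1  4  4  5  2  6  3  4
Maximum dp value is 6.

6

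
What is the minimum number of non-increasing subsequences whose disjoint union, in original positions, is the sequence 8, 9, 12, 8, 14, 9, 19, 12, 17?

Place each on the leftmost legal pile:
8 → new pile 1 (tops now [8])
9 → new pile 2 (tops now [8, 9])
12 → new pile 3 (tops now [8, 9, 12])
8 → pile 1 (tops now [8, 9, 12])
14 → new pile 4 (tops now [8, 9, 12, 14])
9 → pile 2 (tops now [8, 9, 12, 14])
19 → new pile 5 (tops now [8, 9, 12, 14, 19])
12 → pile 3 (tops now [8, 9, 12, 14, 19])
17 → pile 5 (tops now [8, 9, 12, 14, 17])
Five piles.

5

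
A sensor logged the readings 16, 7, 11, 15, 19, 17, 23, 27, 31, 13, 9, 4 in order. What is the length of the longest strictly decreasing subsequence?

Negate each value so 'decreasing' becomes 'increasing', then run patience tails on the negated sequence:
-16 → extends → [-16]
-7 → extends → [-16, -7]
-11 → replaces -7 → [-16, -11]
-15 → replaces -11 → [-16, -15]
-19 → replaces -16 → [-19, -15]
-17 → replaces -15 → [-19, -17]
-23 → replaces -19 → [-23, -17]
-27 → replaces -23 → [-27, -17]
-31 → replaces -27 → [-31, -17]
-13 → extends → [-31, -17, -13]
-9 → extends → [-31, -17, -13, -9]
-4 → extends → [-31, -17, -13, -9, -4]
Five tails, so the longest strictly decreasing subsequence of the original has length 5.

5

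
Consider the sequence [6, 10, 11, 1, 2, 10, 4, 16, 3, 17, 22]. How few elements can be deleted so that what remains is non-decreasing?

5

Fewest deletions = n − (longest non-decreasing subsequence).
i:      1  2  3  4  5  6  7  8  9 10 11
a[i]:   6 10 11  1  2 10  4 16  3 17 22
dp:     1  2  3  1  2  3  3  4  3  5  6
max dp = 6, so deletions = 11 − 6 = 5.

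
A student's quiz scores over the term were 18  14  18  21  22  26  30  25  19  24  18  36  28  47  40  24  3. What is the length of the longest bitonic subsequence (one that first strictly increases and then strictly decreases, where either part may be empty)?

inc[i] = longest strictly increasing subsequence ending at i; dec[i] = longest strictly decreasing subsequence starting at i:
i:      1  2  3  4  5  6  7  8  9 10 11 12 13 14 15 16 17
a[i]:  18 14 18 21 22 26 30 25 19 24 18 36 28 47 40 24  3
inc:    1  1  2  3  4  5  6  5  3  5  2  7  6  8  8  5  1
dec:    3  2  2  4  4  5  5  4  3  3  2  4  3  4  3  2  1
Best peak at i=14 (value 47): inc=8, dec=4, length 8+4−1 = 11.

11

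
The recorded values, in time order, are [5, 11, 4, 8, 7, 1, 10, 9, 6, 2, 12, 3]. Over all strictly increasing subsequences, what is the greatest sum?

35

Let S[i] be the best sum of a strictly increasing subsequence ending at i:
i:      1  2  3  4  5  6  7  8  9 10 11 12
a[i]:   5 11  4  8  7  1 10  9  6  2 12  3
S:      5 16  4 13 12  1 23 22 11  3 35  6
Maximum is 35 (e.g. 5 + 8 + 10 + 12).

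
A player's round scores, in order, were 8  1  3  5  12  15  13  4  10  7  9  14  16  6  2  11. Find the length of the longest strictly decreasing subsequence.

6

Let dp[i] be the longest strictly decreasing subsequence ending at i:
i:      1  2  3  4  5  6  7  8  9 10 11 12 13 14 15 16
a[i]:   8  1  3  5 12 15 13  4 10  7  9 14 16  6  2 11
dp:     1  2  2  2  1  1  2  3  3  4  4  2  1  5  6  3
Maximum is 6.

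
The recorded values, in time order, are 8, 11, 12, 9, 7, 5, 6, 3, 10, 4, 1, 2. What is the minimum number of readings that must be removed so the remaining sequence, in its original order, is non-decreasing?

Fewest deletions = n − (longest non-decreasing subsequence).
i:      1  2  3  4  5  6  7  8  9 10 11 12
a[i]:   8 11 12  9  7  5  6  3 10  4  1  2
dp:     1  2  3  2  1  1  2  1  3  2  1  2
max dp = 3, so deletions = 12 − 3 = 9.

9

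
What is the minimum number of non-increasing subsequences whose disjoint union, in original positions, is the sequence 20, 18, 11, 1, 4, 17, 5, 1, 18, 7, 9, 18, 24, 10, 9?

Place each on the leftmost legal pile:
20 → new pile 1 (tops now [20])
18 → pile 1 (tops now [18])
11 → pile 1 (tops now [11])
1 → pile 1 (tops now [1])
4 → new pile 2 (tops now [1, 4])
17 → new pile 3 (tops now [1, 4, 17])
5 → pile 3 (tops now [1, 4, 5])
1 → pile 1 (tops now [1, 4, 5])
18 → new pile 4 (tops now [1, 4, 5, 18])
7 → pile 4 (tops now [1, 4, 5, 7])
9 → new pile 5 (tops now [1, 4, 5, 7, 9])
18 → new pile 6 (tops now [1, 4, 5, 7, 9, 18])
24 → new pile 7 (tops now [1, 4, 5, 7, 9, 18, 24])
10 → pile 6 (tops now [1, 4, 5, 7, 9, 10, 24])
9 → pile 5 (tops now [1, 4, 5, 7, 9, 10, 24])
Seven piles.

7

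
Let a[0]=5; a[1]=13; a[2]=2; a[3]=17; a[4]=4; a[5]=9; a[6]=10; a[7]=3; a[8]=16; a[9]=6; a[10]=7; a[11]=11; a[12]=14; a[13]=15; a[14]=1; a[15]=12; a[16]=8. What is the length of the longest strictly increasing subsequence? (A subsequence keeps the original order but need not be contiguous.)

7

Track the smallest tail for each achievable length (strict):
5 → extends → [5]
13 → extends → [5, 13]
2 → replaces 5 → [2, 13]
17 → extends → [2, 13, 17]
4 → replaces 13 → [2, 4, 17]
9 → replaces 17 → [2, 4, 9]
10 → extends → [2, 4, 9, 10]
3 → replaces 4 → [2, 3, 9, 10]
16 → extends → [2, 3, 9, 10, 16]
6 → replaces 9 → [2, 3, 6, 10, 16]
7 → replaces 10 → [2, 3, 6, 7, 16]
11 → replaces 16 → [2, 3, 6, 7, 11]
14 → extends → [2, 3, 6, 7, 11, 14]
15 → extends → [2, 3, 6, 7, 11, 14, 15]
1 → replaces 2 → [1, 3, 6, 7, 11, 14, 15]
12 → replaces 14 → [1, 3, 6, 7, 11, 12, 15]
8 → replaces 11 → [1, 3, 6, 7, 8, 12, 15]
Seven tails, so the longest strictly increasing subsequence has length 7 (e.g. 2, 4, 9, 10, 11, 14, 15).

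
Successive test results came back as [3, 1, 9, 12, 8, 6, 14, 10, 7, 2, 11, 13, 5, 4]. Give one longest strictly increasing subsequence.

3, 9, 10, 11, 13

Patience tails give the LIS length; then backtrack through the dp parents:
3 → extends → [3]
1 → replaces 3 → [1]
9 → extends → [1, 9]
12 → extends → [1, 9, 12]
8 → replaces 9 → [1, 8, 12]
6 → replaces 8 → [1, 6, 12]
14 → extends → [1, 6, 12, 14]
10 → replaces 12 → [1, 6, 10, 14]
7 → replaces 10 → [1, 6, 7, 14]
2 → replaces 6 → [1, 2, 7, 14]
11 → replaces 14 → [1, 2, 7, 11]
13 → extends → [1, 2, 7, 11, 13]
5 → replaces 7 → [1, 2, 5, 11, 13]
4 → replaces 5 → [1, 2, 4, 11, 13]
Length 5; one witness is 3, 9, 10, 11, 13.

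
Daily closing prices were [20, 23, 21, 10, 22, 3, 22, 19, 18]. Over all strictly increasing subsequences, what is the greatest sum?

Let S[i] be the best sum of a strictly increasing subsequence ending at i:
i:      1  2  3  4  5  6  7  8  9
a[i]:  20 23 21 10 22  3 22 19 18
S:     20 43 41 10 63  3 63 29 28
Maximum is 63 (e.g. 20 + 21 + 22).

63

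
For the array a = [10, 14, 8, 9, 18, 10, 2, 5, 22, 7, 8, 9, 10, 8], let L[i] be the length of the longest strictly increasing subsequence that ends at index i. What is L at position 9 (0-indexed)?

dp[i] = 1 + max{dp[j] : j<i, a[j]<a[i]} (or 1 if no such j):
i:      0  1  2  3  4  5  6  7  8  9 10 11 12 13
a[i]:  10 14  8  9 18 10  2  5 22  7  8  9 10  8
dp:     1  2  1  2  3  3  1  2  4  3  4  5  6  4
At index 9 the value is 3.

3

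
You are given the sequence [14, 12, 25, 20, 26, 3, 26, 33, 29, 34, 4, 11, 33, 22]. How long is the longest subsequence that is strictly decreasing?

Let dp[i] be the longest strictly decreasing subsequence ending at i:
i:      1  2  3  4  5  6  7  8  9 10 11 12 13 14
a[i]:  14 12 25 20 26  3 26 33 29 34  4 11 33 22
dp:     1  2  1  2  1  3  1  1  2  1  3  3  2  3
Maximum is 3.

3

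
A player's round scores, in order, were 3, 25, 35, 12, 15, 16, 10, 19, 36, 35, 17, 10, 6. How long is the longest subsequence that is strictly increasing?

Let dp[i] be the length of the longest such subsequence ending at index i:
i:      1  2  3  4  5  6  7  8  9 10 11 12 13
a[i]:   3 25 35 12 15 16 10 19 36 35 17 10  6
dp:     1  2  3  2  3  4  2  5  6  6  5  2  2
Maximum dp value is 6.

6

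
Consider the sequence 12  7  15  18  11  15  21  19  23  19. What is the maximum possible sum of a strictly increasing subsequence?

89

Let S[i] be the best sum of a strictly increasing subsequence ending at i:
i:      1  2  3  4  5  6  7  8  9 10
a[i]:  12  7 15 18 11 15 21 19 23 19
S:     12  7 27 45 18 33 66 64 89 64
Maximum is 89 (e.g. 12 + 15 + 18 + 21 + 23).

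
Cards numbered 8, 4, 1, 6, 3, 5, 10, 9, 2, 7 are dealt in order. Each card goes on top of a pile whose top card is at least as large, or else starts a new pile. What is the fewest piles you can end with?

Place each on the leftmost legal pile:
8 → new pile 1 (tops now [8])
4 → pile 1 (tops now [4])
1 → pile 1 (tops now [1])
6 → new pile 2 (tops now [1, 6])
3 → pile 2 (tops now [1, 3])
5 → new pile 3 (tops now [1, 3, 5])
10 → new pile 4 (tops now [1, 3, 5, 10])
9 → pile 4 (tops now [1, 3, 5, 9])
2 → pile 2 (tops now [1, 2, 5, 9])
7 → pile 4 (tops now [1, 2, 5, 7])
Four piles.

4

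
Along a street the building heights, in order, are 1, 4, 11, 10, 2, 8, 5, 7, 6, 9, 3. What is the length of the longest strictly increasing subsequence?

Let dp[i] be the length of the longest such subsequence ending at index i:
i:      1  2  3  4  5  6  7  8  9 10 11
a[i]:   1  4 11 10  2  8  5  7  6  9  3
dp:     1  2  3  3  2  3  3  4  4  5  3
Maximum dp value is 5.

5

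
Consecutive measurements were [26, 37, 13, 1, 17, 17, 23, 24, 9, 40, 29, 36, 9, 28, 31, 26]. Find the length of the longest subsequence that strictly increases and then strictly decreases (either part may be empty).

inc[i] = longest strictly increasing subsequence ending at i; dec[i] = longest strictly decreasing subsequence starting at i:
i:      1  2  3  4  5  6  7  8  9 10 11 12 13 14 15 16
a[i]:  26 37 13  1 17 17 23 24  9 40 29 36  9 28 31 26
inc:    1  2  1  1  2  2  3  4  2  5  5  6  2  5  6  5
dec:    3  4  2  1  2  2  2  2  1  4  3  3  1  2  2  1
Best peak at i=10 (value 40): inc=5, dec=4, length 5+4−1 = 8.

8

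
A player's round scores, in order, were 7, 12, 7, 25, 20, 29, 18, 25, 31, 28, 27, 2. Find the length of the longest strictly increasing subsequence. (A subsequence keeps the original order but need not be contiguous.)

Track the smallest tail for each achievable length (strict):
7 → extends → [7]
12 → extends → [7, 12]
7 → already a tail → [7, 12]
25 → extends → [7, 12, 25]
20 → replaces 25 → [7, 12, 20]
29 → extends → [7, 12, 20, 29]
18 → replaces 20 → [7, 12, 18, 29]
25 → replaces 29 → [7, 12, 18, 25]
31 → extends → [7, 12, 18, 25, 31]
28 → replaces 31 → [7, 12, 18, 25, 28]
27 → replaces 28 → [7, 12, 18, 25, 27]
2 → replaces 7 → [2, 12, 18, 25, 27]
Five tails, so the longest strictly increasing subsequence has length 5 (e.g. 7, 12, 25, 29, 31).

5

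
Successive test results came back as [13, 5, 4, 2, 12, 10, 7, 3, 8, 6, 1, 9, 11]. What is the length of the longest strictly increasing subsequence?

5

Let dp[i] be the length of the longest such subsequence ending at index i:
i:      1  2  3  4  5  6  7  8  9 10 11 12 13
a[i]:  13  5  4  2 12 10  7  3  8  6  1  9 11
dp:     1  1  1  1  2  2  2  2  3  3  1  4  5
Maximum dp value is 5.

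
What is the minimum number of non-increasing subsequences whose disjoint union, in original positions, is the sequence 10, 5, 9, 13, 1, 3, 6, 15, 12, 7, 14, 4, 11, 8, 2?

Place each on the leftmost legal pile:
10 → new pile 1 (tops now [10])
5 → pile 1 (tops now [5])
9 → new pile 2 (tops now [5, 9])
13 → new pile 3 (tops now [5, 9, 13])
1 → pile 1 (tops now [1, 9, 13])
3 → pile 2 (tops now [1, 3, 13])
6 → pile 3 (tops now [1, 3, 6])
15 → new pile 4 (tops now [1, 3, 6, 15])
12 → pile 4 (tops now [1, 3, 6, 12])
7 → pile 4 (tops now [1, 3, 6, 7])
14 → new pile 5 (tops now [1, 3, 6, 7, 14])
4 → pile 3 (tops now [1, 3, 4, 7, 14])
11 → pile 5 (tops now [1, 3, 4, 7, 11])
8 → pile 5 (tops now [1, 3, 4, 7, 8])
2 → pile 2 (tops now [1, 2, 4, 7, 8])
Five piles.

5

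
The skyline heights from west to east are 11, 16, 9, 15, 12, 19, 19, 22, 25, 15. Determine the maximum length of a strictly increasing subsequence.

5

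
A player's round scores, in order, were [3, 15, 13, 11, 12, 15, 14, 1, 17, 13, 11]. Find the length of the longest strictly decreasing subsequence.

4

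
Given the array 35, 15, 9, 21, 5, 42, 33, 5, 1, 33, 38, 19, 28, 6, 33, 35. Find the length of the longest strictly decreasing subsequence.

Negate each value so 'decreasing' becomes 'increasing', then run patience tails on the negated sequence:
-35 → extends → [-35]
-15 → extends → [-35, -15]
-9 → extends → [-35, -15, -9]
-21 → replaces -15 → [-35, -21, -9]
-5 → extends → [-35, -21, -9, -5]
-42 → replaces -35 → [-42, -21, -9, -5]
-33 → replaces -21 → [-42, -33, -9, -5]
-5 → already a tail → [-42, -33, -9, -5]
-1 → extends → [-42, -33, -9, -5, -1]
-33 → already a tail → [-42, -33, -9, -5, -1]
-38 → replaces -33 → [-42, -38, -9, -5, -1]
-19 → replaces -9 → [-42, -38, -19, -5, -1]
-28 → replaces -19 → [-42, -38, -28, -5, -1]
-6 → replaces -5 → [-42, -38, -28, -6, -1]
-33 → replaces -28 → [-42, -38, -33, -6, -1]
-35 → replaces -33 → [-42, -38, -35, -6, -1]
Five tails, so the longest strictly decreasing subsequence of the original has length 5.

5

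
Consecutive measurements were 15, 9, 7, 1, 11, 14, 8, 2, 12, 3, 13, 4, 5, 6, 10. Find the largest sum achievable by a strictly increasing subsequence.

Let S[i] be the best sum of a strictly increasing subsequence ending at i:
i:      1  2  3  4  5  6  7  8  9 10 11 12 13 14 15
a[i]:  15  9  7  1 11 14  8  2 12  3 13  4  5  6 10
S:     15  9  7  1 20 34 15  3 32  6 45 10 15 21 31
Maximum is 45 (e.g. 9 + 11 + 12 + 13).

45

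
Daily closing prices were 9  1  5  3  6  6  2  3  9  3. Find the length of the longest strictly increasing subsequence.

4

Let dp[i] be the length of the longest such subsequence ending at index i:
i:      1  2  3  4  5  6  7  8  9 10
a[i]:   9  1  5  3  6  6  2  3  9  3
dp:     1  1  2  2  3  3  2  3  4  3
Maximum dp value is 4.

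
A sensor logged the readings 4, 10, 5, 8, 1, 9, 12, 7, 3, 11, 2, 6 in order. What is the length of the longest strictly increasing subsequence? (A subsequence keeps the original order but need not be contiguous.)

Track the smallest tail for each achievable length (strict):
4 → extends → [4]
10 → extends → [4, 10]
5 → replaces 10 → [4, 5]
8 → extends → [4, 5, 8]
1 → replaces 4 → [1, 5, 8]
9 → extends → [1, 5, 8, 9]
12 → extends → [1, 5, 8, 9, 12]
7 → replaces 8 → [1, 5, 7, 9, 12]
3 → replaces 5 → [1, 3, 7, 9, 12]
11 → replaces 12 → [1, 3, 7, 9, 11]
2 → replaces 3 → [1, 2, 7, 9, 11]
6 → replaces 7 → [1, 2, 6, 9, 11]
Five tails, so the longest strictly increasing subsequence has length 5 (e.g. 4, 5, 8, 9, 12).

5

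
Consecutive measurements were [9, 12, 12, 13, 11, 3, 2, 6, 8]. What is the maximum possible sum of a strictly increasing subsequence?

34

Let S[i] be the best sum of a strictly increasing subsequence ending at i:
i:      1  2  3  4  5  6  7  8  9
a[i]:   9 12 12 13 11  3  2  6  8
S:      9 21 21 34 20  3  2  9 17
Maximum is 34 (e.g. 9 + 12 + 13).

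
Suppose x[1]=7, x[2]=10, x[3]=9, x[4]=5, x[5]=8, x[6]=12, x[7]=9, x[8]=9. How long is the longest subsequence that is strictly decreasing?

Negate each value so 'decreasing' becomes 'increasing', then run patience tails on the negated sequence:
-7 → extends → [-7]
-10 → replaces -7 → [-10]
-9 → extends → [-10, -9]
-5 → extends → [-10, -9, -5]
-8 → replaces -5 → [-10, -9, -8]
-12 → replaces -10 → [-12, -9, -8]
-9 → already a tail → [-12, -9, -8]
-9 → already a tail → [-12, -9, -8]
Three tails, so the longest strictly decreasing subsequence of the original has length 3.

3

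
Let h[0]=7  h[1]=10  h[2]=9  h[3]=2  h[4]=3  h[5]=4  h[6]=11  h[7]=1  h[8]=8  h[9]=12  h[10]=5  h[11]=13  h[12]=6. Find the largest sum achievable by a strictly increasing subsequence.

Let S[i] be the best sum of a strictly increasing subsequence ending at i:
i:      0  1  2  3  4  5  6  7  8  9 10 11 12
h[i]:   7 10  9  2  3  4 11  1  8 12  5 13  6
S:      7 17 16  2  5  9 28  1 17 40 14 53 20
Maximum is 53 (e.g. 7 + 10 + 11 + 12 + 13).

53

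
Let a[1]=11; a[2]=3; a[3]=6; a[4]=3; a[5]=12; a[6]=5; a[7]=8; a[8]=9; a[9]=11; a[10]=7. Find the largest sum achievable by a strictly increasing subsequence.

Let S[i] be the best sum of a strictly increasing subsequence ending at i:
i:      1  2  3  4  5  6  7  8  9 10
a[i]:  11  3  6  3 12  5  8  9 11  7
S:     11  3  9  3 23  8 17 26 37 16
Maximum is 37 (e.g. 3 + 6 + 8 + 9 + 11).

37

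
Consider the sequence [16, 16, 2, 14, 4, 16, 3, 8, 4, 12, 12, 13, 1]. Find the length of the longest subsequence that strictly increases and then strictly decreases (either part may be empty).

6

inc[i] = longest strictly increasing subsequence ending at i; dec[i] = longest strictly decreasing subsequence starting at i:
i:      1  2  3  4  5  6  7  8  9 10 11 12 13
a[i]:  16 16  2 14  4 16  3  8  4 12 12 13  1
inc:    1  1  1  2  2  3  2  3  3  4  4  5  1
dec:    5  5  2  4  3  4  2  3  2  2  2  2  1
Best peak at i=6 (value 16): inc=3, dec=4, length 3+4−1 = 6.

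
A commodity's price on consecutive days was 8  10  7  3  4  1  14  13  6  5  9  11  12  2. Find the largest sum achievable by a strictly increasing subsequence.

45

Let S[i] be the best sum of a strictly increasing subsequence ending at i:
i:      1  2  3  4  5  6  7  8  9 10 11 12 13 14
a[i]:   8 10  7  3  4  1 14 13  6  5  9 11 12  2
S:      8 18  7  3  7  1 32 31 13 12 22 33 45  3
Maximum is 45 (e.g. 3 + 4 + 6 + 9 + 11 + 12).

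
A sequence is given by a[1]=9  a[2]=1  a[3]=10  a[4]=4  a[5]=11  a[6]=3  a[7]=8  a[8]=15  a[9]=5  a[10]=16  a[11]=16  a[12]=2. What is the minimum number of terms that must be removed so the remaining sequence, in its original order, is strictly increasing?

7

Fewest deletions = n − (longest strictly increasing subsequence).
Patience tails:
9 → extends → [9]
1 → replaces 9 → [1]
10 → extends → [1, 10]
4 → replaces 10 → [1, 4]
11 → extends → [1, 4, 11]
3 → replaces 4 → [1, 3, 11]
8 → replaces 11 → [1, 3, 8]
15 → extends → [1, 3, 8, 15]
5 → replaces 8 → [1, 3, 5, 15]
16 → extends → [1, 3, 5, 15, 16]
16 → already a tail → [1, 3, 5, 15, 16]
2 → replaces 3 → [1, 2, 5, 15, 16]
Longest strictly increasing subsequence has length 5, so deletions = 12 − 5 = 7.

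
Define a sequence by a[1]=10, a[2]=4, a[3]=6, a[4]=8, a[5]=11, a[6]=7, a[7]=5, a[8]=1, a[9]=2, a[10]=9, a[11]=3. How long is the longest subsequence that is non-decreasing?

Track the smallest tail for each achievable length (allowing ties):
10 → extends → [10]
4 → replaces 10 → [4]
6 → extends → [4, 6]
8 → extends → [4, 6, 8]
11 → extends → [4, 6, 8, 11]
7 → replaces 8 → [4, 6, 7, 11]
5 → replaces 6 → [4, 5, 7, 11]
1 → replaces 4 → [1, 5, 7, 11]
2 → replaces 5 → [1, 2, 7, 11]
9 → replaces 11 → [1, 2, 7, 9]
3 → replaces 7 → [1, 2, 3, 9]
Four tails, so the longest non-decreasing subsequence has length 4 (e.g. 4, 6, 8, 11).

4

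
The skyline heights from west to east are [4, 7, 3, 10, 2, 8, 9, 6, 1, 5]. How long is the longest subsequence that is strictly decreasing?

Let dp[i] be the longest strictly decreasing subsequence ending at i:
i:      1  2  3  4  5  6  7  8  9 10
a[i]:   4  7  3 10  2  8  9  6  1  5
dp:     1  1  2  1  3  2  2  3  4  4
Maximum is 4.

4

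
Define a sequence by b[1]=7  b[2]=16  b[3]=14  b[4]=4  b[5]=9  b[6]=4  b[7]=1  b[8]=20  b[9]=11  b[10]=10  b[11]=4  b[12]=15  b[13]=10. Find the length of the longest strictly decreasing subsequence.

Negate each value so 'decreasing' becomes 'increasing', then run patience tails on the negated sequence:
-7 → extends → [-7]
-16 → replaces -7 → [-16]
-14 → extends → [-16, -14]
-4 → extends → [-16, -14, -4]
-9 → replaces -4 → [-16, -14, -9]
-4 → extends → [-16, -14, -9, -4]
-1 → extends → [-16, -14, -9, -4, -1]
-20 → replaces -16 → [-20, -14, -9, -4, -1]
-11 → replaces -9 → [-20, -14, -11, -4, -1]
-10 → replaces -4 → [-20, -14, -11, -10, -1]
-4 → replaces -1 → [-20, -14, -11, -10, -4]
-15 → replaces -14 → [-20, -15, -11, -10, -4]
-10 → already a tail → [-20, -15, -11, -10, -4]
Five tails, so the longest strictly decreasing subsequence of the original has length 5.

5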